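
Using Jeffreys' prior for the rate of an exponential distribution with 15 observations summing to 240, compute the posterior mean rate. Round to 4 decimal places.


Jeffreys' prior leads to posterior Gamma(15, 240).
Mean = 15/240 = 0.0625

0.0625


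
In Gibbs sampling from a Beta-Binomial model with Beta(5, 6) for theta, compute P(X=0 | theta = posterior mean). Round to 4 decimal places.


Posterior mean = alpha/(alpha+beta) = 5/11 = 0.4545
P(X=0|theta=mean) = 1 - theta = 0.5455

0.5455


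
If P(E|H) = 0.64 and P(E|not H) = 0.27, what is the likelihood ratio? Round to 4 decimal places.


Likelihood ratio = P(E|H) / P(E|not H)
= 0.64 / 0.27
= 2.3704

2.3704


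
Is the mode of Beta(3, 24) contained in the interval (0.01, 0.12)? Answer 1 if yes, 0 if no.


Mode = (a-1)/(a+b-2) = 2/25 = 0.08
Interval: (0.01, 0.12)
Contains mode? 1

1


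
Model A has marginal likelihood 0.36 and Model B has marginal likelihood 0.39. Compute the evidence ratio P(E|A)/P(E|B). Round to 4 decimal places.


Evidence ratio = P(E|A) / P(E|B)
= 0.36 / 0.39
= 0.9231

0.9231


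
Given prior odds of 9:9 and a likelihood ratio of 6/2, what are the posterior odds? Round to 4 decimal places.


Posterior odds = prior odds * LR
Prior odds = 9/9 = 1.0
LR = 6/2 = 3.0
Posterior odds = 1.0 * 3.0 = 3.0

3.0


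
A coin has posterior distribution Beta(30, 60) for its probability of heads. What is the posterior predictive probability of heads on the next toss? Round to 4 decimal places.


Posterior predictive = E[theta] = alpha/(alpha+beta)
= 30/90
= 0.3333

0.3333


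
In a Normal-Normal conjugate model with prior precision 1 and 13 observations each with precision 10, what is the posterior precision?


Posterior precision = prior precision + n * observation precision
= 1 + 13 * 10
= 1 + 130 = 131

131


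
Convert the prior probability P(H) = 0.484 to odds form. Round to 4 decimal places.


P(not H) = 1 - 0.484 = 0.516
Odds = 0.484 / 0.516 = 0.938

0.938


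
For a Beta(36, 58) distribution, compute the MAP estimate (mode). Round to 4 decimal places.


MAP = mode = (a-1)/(a+b-2)
= (36-1)/(36+58-2)
= 35/92 = 0.3804

0.3804


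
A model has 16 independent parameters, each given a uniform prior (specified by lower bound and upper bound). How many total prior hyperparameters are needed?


Each uniform prior needs 2 hyperparameters (lower bound and upper bound).
Total = 2 * 16 = 32

32


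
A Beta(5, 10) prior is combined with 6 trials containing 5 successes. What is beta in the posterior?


In conjugate updating:
beta_posterior = beta_prior + (n - k)
= 10 + (6 - 5)
= 10 + 1 = 11

11


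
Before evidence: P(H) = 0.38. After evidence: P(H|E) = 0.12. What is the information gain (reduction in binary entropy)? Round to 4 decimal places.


Prior entropy = 0.958
Posterior entropy = 0.5294
Information gain = 0.958 - 0.5294 = 0.4287

0.4287


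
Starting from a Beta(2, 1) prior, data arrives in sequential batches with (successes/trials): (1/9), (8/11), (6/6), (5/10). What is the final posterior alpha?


In sequential Bayesian updating, we sum all successes.
Total successes = 20
Final alpha = 2 + 20 = 22

22


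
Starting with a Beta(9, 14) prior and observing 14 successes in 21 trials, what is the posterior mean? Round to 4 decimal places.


Posterior parameters: alpha = 9 + 14 = 23
beta = 14 + 7 = 21
Posterior mean = alpha / (alpha + beta) = 23 / 44
= 0.5227

0.5227


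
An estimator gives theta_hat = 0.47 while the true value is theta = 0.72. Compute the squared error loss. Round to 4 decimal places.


The squared error loss is (theta_hat - theta)^2
= (0.47 - 0.72)^2
= (-0.25)^2 = 0.0625

0.0625


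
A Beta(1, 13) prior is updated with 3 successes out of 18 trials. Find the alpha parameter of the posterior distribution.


In the Beta-Binomial conjugate update:
alpha_post = alpha_prior + successes
= 1 + 3
= 4

4


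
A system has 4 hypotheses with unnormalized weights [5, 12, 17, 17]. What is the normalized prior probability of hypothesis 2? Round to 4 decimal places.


The normalized prior is the weight divided by the total.
Total weight = 51
P(H2) = 12 / 51 = 0.2353

0.2353


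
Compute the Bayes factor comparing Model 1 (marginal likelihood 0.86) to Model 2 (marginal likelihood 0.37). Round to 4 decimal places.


BF12 = marginal likelihood of M1 / marginal likelihood of M2
= 0.86/0.37
= 2.3243

2.3243


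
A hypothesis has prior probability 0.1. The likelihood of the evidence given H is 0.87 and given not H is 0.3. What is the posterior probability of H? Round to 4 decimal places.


Using Bayes' theorem:
P(E) = 0.1 * 0.87 + 0.9 * 0.3
P(E) = 0.357
P(H|E) = (0.1 * 0.87) / 0.357 = 0.2437

0.2437


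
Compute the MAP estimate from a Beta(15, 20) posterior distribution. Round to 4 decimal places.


MAP = mode of Beta distribution
= (alpha - 1)/(alpha + beta - 2)
= (15-1)/(15+20-2)
= 14/33 = 0.4242

0.4242


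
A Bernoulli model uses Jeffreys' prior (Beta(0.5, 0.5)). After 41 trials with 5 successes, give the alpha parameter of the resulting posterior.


Posterior = Beta(prior_alpha + successes, prior_beta + failures)
= Beta(0.5 + 5, 0.5 + 36)
Posterior alpha = 0.5 + k = 0.5 + 5 = 5.5

5.5


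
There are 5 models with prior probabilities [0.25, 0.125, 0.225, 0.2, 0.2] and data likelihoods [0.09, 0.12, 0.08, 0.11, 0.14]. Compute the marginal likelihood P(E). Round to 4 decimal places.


P(E) = sum over models of P(M_i) * P(E|M_i)
= 0.25*0.09 + 0.125*0.12 + 0.225*0.08 + 0.2*0.11 + 0.2*0.14
= 0.1055

0.1055


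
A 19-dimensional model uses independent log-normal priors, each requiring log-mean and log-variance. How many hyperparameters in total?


Per parameter: 2 (log-mean and log-variance).
Total = 19 * 2 = 38

38


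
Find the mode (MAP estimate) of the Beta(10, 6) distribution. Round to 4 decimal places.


For Beta(a,b) with a,b > 1:
Mode = (a-1)/(a+b-2) = (10-1)/(16-2)
= 9/14 = 0.6429

0.6429


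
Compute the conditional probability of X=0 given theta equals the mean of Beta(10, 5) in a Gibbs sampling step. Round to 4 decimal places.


Mean of Beta(10, 5) = 0.6667
P(X=0 | theta=0.6667) = 0.3333

0.3333


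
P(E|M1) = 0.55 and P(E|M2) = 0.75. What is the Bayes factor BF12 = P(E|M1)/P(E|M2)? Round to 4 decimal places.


Bayes factor BF12 = P(E|M1) / P(E|M2)
= 0.55 / 0.75
= 0.7333

0.7333


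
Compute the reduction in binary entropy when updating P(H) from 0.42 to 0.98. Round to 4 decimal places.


H_before = -p*log2(p) - (1-p)*log2(1-p) for p=0.42: 0.9815
H_after for p=0.98: 0.1414
Reduction = 0.9815 - 0.1414 = 0.84

0.84


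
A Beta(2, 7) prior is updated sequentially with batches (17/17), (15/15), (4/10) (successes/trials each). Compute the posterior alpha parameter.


Sequential conjugate updating is equivalent to a single batch update.
Total successes across all batches = 36
alpha_posterior = alpha_prior + total_successes = 2 + 36
= 38

38


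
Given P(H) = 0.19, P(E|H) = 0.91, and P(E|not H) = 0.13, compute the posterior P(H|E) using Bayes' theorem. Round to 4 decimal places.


By Bayes' theorem: P(H|E) = P(E|H)*P(H) / P(E)
P(E) = P(E|H)*P(H) + P(E|not H)*P(not H)
P(E) = 0.91*0.19 + 0.13*0.81 = 0.2782
P(H|E) = 0.91*0.19 / 0.2782 = 0.6215

0.6215


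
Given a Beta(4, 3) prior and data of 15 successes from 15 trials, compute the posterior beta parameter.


Number of failures = 15 - 15 = 0
Posterior beta = 3 + 0 = 3

3


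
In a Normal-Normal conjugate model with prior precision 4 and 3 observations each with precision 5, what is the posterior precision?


Posterior precision = prior precision + n * observation precision
= 4 + 3 * 5
= 4 + 15 = 19

19


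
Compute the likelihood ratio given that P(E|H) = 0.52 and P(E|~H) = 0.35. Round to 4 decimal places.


LR = P(E|H) / P(E|~H)
= 0.52 / 0.35 = 1.4857

1.4857


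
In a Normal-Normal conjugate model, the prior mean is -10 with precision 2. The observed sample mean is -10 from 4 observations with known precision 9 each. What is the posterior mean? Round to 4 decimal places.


Posterior precision = tau0 + n*tau = 2 + 4*9 = 38
Posterior mean = (tau0*mu0 + n*tau*xbar) / posterior_precision
= (2*-10 + 4*9*-10) / 38
= -380 / 38 = -10.0

-10.0


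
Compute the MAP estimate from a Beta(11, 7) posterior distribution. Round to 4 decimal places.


MAP = mode of Beta distribution
= (alpha - 1)/(alpha + beta - 2)
= (11-1)/(11+7-2)
= 10/16 = 0.625

0.625


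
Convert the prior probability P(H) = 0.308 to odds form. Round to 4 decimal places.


P(not H) = 1 - 0.308 = 0.692
Odds = 0.308 / 0.692 = 0.4451

0.4451


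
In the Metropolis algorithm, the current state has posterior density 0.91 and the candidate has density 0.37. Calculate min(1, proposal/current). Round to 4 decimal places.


Ratio = 0.37/0.91 = 0.4066
Acceptance probability = min(1, 0.4066)
= 0.4066

0.4066


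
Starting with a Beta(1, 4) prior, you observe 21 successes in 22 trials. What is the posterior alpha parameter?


For a Beta-Binomial conjugate model:
Posterior alpha = prior alpha + number of successes
= 1 + 21 = 22

22


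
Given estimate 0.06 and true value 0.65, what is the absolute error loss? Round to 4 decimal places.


Absolute error = |estimate - true|
= |-0.59| = 0.59

0.59


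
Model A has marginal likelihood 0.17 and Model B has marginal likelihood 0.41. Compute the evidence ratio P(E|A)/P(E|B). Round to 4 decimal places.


Evidence ratio = P(E|A) / P(E|B)
= 0.17 / 0.41
= 0.4146

0.4146


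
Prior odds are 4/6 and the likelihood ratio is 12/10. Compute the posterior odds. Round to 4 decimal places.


Posterior odds = prior odds * likelihood ratio
= (4/6) * (12/10)
= 48 / 60
= 0.8

0.8


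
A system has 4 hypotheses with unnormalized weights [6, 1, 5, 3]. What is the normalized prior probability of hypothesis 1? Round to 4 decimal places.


The normalized prior is the weight divided by the total.
Total weight = 15
P(H1) = 6 / 15 = 0.4

0.4


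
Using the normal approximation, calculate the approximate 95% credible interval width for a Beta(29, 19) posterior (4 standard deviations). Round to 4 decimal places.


Var(Beta) = 29*19/(48^2 * 49) = 0.0049
SD = 0.0699
Width ~ 4*SD = 0.2794

0.2794


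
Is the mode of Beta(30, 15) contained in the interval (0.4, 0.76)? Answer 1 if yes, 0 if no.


Mode = (a-1)/(a+b-2) = 29/43 = 0.6744
Interval: (0.4, 0.76)
Contains mode? 1

1


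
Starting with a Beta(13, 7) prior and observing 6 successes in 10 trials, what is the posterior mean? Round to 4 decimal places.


Posterior parameters: alpha = 13 + 6 = 19
beta = 7 + 4 = 11
Posterior mean = alpha / (alpha + beta) = 19 / 30
= 0.6333

0.6333


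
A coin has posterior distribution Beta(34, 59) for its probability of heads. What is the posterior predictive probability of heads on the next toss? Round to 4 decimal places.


Posterior predictive = E[theta] = alpha/(alpha+beta)
= 34/93
= 0.3656

0.3656


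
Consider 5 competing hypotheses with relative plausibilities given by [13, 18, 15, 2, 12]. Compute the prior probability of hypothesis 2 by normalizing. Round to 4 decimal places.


Sum of weights = 13 + 18 + 15 + 2 + 12 = 60
Normalized prior for H2 = 18 / 60
= 0.3

0.3


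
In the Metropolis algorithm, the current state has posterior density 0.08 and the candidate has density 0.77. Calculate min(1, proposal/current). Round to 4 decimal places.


Ratio = 0.77/0.08 = 9.625
Acceptance probability = min(1, 9.625)
= 1.0

1.0


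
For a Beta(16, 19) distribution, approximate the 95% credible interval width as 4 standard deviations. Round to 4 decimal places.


Variance of Beta(a,b) = ab / ((a+b)^2 * (a+b+1))
= 16*19 / ((35)^2 * 36)
= 0.0069
SD = sqrt(0.0069) = 0.083
Width = 4 * SD = 0.3321

0.3321


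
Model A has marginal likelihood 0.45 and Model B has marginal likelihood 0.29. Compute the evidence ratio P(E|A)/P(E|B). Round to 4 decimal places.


Evidence ratio = P(E|A) / P(E|B)
= 0.45 / 0.29
= 1.5517

1.5517


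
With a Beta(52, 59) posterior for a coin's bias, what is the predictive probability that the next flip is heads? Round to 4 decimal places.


The predictive probability equals the posterior mean.
P(next = heads) = alpha / (alpha + beta)
= 52 / 111 = 0.4685

0.4685


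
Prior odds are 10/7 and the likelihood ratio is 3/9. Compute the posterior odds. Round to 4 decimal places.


Posterior odds = prior odds * likelihood ratio
= (10/7) * (3/9)
= 30 / 63
= 0.4762

0.4762


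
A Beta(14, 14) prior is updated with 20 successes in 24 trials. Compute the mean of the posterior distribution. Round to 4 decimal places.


After update: Beta(34, 18)
Mean = 34 / (34 + 18) = 34 / 52
= 0.6538

0.6538


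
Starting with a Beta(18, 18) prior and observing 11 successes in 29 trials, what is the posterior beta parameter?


Posterior beta = prior beta + failures
Failures = 29 - 11 = 18
beta_post = 18 + 18 = 36

36


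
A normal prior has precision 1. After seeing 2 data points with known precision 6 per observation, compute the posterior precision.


In the conjugate normal model, precisions add:
tau_posterior = tau_prior + n * tau_data
= 1 + 2*6 = 13

13


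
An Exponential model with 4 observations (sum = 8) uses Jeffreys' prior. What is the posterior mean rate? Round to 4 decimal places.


Posterior Gamma(4, 8)
E[lambda] = 4/8 = 0.5

0.5


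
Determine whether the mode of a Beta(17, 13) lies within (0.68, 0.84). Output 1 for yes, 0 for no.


First find the mode: (a-1)/(a+b-2) = 0.5714
Is 0.5714 in (0.68, 0.84)? 0

0


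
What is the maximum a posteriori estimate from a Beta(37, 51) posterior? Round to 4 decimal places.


The MAP estimate equals the mode of the distribution.
Mode of Beta(a,b) = (a-1)/(a+b-2)
= 36/86
= 0.4186

0.4186


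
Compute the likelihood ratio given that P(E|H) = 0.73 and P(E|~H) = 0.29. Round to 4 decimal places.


LR = P(E|H) / P(E|~H)
= 0.73 / 0.29 = 2.5172

2.5172


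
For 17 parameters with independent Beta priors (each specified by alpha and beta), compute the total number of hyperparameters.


A Beta prior has 2 hyperparameters per parameter.
Total = 17 * 2 = 34

34


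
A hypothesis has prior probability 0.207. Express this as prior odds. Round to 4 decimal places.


Odds = P(H) / P(not H) = 0.207 / 0.793
= 0.261

0.261


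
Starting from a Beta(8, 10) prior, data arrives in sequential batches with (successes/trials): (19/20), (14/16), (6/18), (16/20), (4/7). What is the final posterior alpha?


In sequential Bayesian updating, we sum all successes.
Total successes = 59
Final alpha = 8 + 59 = 67

67


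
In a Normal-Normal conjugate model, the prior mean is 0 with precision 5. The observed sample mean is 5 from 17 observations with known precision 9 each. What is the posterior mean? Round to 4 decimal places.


Posterior precision = tau0 + n*tau = 5 + 17*9 = 158
Posterior mean = (tau0*mu0 + n*tau*xbar) / posterior_precision
= (5*0 + 17*9*5) / 158
= 765 / 158 = 4.8418

4.8418


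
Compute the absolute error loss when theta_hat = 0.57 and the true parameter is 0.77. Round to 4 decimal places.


L = |theta_hat - theta_true|
= |0.57 - 0.77| = 0.2

0.2


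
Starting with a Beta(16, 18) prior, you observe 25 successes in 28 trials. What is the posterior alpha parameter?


For a Beta-Binomial conjugate model:
Posterior alpha = prior alpha + number of successes
= 16 + 25 = 41

41


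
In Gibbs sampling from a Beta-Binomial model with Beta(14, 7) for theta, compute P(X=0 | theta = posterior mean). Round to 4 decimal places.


Posterior mean = alpha/(alpha+beta) = 14/21 = 0.6667
P(X=0|theta=mean) = 1 - theta = 0.3333

0.3333


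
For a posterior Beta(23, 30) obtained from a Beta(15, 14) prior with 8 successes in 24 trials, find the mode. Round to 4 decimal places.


Mode = (alpha - 1) / (alpha + beta - 2)
= 22 / 51
= 0.4314

0.4314


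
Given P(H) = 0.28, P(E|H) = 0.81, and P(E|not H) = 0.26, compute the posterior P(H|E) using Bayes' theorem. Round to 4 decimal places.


By Bayes' theorem: P(H|E) = P(E|H)*P(H) / P(E)
P(E) = P(E|H)*P(H) + P(E|not H)*P(not H)
P(E) = 0.81*0.28 + 0.26*0.72 = 0.414
P(H|E) = 0.81*0.28 / 0.414 = 0.5478

0.5478


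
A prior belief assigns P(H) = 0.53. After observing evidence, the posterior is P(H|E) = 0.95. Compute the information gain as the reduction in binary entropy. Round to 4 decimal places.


H(prior) = -0.53*log2(0.53) - 0.47*log2(0.47)
= 0.9974
H(post) = -0.95*log2(0.95) - 0.05*log2(0.05)
= 0.2864
IG = 0.9974 - 0.2864 = 0.711

0.711


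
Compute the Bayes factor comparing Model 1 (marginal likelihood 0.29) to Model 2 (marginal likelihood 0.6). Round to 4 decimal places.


BF12 = marginal likelihood of M1 / marginal likelihood of M2
= 0.29/0.6
= 0.4833

0.4833


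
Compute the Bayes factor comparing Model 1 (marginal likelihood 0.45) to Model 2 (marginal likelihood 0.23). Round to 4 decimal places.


BF12 = marginal likelihood of M1 / marginal likelihood of M2
= 0.45/0.23
= 1.9565

1.9565


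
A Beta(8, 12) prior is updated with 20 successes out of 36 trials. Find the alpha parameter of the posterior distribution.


In the Beta-Binomial conjugate update:
alpha_post = alpha_prior + successes
= 8 + 20
= 28

28


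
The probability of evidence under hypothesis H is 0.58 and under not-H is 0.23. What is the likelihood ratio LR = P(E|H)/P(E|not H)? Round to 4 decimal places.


LR = 0.58 / 0.23
= 2.5217

2.5217


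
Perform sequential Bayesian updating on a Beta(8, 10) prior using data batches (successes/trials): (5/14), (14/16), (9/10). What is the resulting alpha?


Accumulate successes: 28
Posterior alpha = prior alpha + sum of successes
= 8 + 28 = 36

36


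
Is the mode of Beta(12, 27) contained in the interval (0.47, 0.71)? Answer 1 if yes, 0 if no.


Mode = (a-1)/(a+b-2) = 11/37 = 0.2973
Interval: (0.47, 0.71)
Contains mode? 0

0


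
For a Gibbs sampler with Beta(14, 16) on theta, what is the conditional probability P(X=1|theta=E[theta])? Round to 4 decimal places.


E[theta] = 14/(14+16) = 0.4667
P(X=1|theta) = theta = 0.4667

0.4667


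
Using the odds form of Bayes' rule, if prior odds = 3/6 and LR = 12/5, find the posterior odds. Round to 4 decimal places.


Bayes' rule in odds form: posterior odds = prior odds * LR
= (3 * 12) / (6 * 5)
= 36/30 = 1.2

1.2


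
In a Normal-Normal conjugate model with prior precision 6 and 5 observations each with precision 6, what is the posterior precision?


Posterior precision = prior precision + n * observation precision
= 6 + 5 * 6
= 6 + 30 = 36

36


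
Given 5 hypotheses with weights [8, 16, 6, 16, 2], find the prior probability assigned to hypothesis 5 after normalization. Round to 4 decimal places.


To normalize, divide each weight by the sum of all weights.
Sum = 48
Prior(H5) = 2/48 = 0.0417

0.0417


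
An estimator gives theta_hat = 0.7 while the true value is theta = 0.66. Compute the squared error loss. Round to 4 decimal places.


The squared error loss is (theta_hat - theta)^2
= (0.7 - 0.66)^2
= (0.04)^2 = 0.0016

0.0016


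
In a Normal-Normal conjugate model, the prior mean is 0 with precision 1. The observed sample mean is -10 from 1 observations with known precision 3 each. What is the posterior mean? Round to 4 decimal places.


Posterior precision = tau0 + n*tau = 1 + 1*3 = 4
Posterior mean = (tau0*mu0 + n*tau*xbar) / posterior_precision
= (1*0 + 1*3*-10) / 4
= -30 / 4 = -7.5

-7.5


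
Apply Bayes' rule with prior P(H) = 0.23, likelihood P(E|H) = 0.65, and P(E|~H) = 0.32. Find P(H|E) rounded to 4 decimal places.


Step 1: Compute marginal P(E) = P(E|H)P(H) + P(E|~H)P(~H)
= 0.65*0.23 + 0.32*0.77 = 0.3959
Step 2: P(H|E) = P(E|H)P(H)/P(E) = 0.1495/0.3959
= 0.3776

0.3776


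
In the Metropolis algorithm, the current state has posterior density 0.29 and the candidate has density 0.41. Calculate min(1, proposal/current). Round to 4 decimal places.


Ratio = 0.41/0.29 = 1.4138
Acceptance probability = min(1, 1.4138)
= 1.0

1.0


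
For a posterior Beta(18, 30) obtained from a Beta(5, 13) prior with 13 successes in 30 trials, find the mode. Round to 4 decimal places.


Mode = (alpha - 1) / (alpha + beta - 2)
= 17 / 46
= 0.3696

0.3696


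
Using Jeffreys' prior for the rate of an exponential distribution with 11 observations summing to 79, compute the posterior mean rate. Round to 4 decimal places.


Jeffreys' prior leads to posterior Gamma(11, 79).
Mean = 11/79 = 0.1392

0.1392


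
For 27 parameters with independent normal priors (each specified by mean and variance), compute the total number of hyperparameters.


A normal prior has 2 hyperparameters per parameter.
Total = 27 * 2 = 54

54


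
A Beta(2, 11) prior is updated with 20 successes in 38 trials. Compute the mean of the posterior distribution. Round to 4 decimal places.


After update: Beta(22, 29)
Mean = 22 / (22 + 29) = 22 / 51
= 0.4314

0.4314


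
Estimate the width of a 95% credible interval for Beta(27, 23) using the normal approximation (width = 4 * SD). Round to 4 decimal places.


For Beta(a,b): Var = ab/((a+b)^2(a+b+1))
Var = 0.0049, SD = 0.0698
Approximate 95% CI width = 4 * 0.0698 = 0.2792

0.2792


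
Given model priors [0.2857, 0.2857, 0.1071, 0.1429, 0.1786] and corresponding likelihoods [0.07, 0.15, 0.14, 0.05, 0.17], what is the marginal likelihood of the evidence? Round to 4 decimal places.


P(E) = sum_i P(M_i) P(E|M_i)
= 0.02 + 0.0429 + 0.015 + 0.0071 + 0.0304
= 0.1154

0.1154


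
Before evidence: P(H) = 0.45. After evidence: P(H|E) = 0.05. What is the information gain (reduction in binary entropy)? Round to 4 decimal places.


Prior entropy = 0.9928
Posterior entropy = 0.2864
Information gain = 0.9928 - 0.2864 = 0.7064

0.7064


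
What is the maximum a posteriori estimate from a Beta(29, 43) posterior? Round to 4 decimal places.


The MAP estimate equals the mode of the distribution.
Mode of Beta(a,b) = (a-1)/(a+b-2)
= 28/70
= 0.4

0.4


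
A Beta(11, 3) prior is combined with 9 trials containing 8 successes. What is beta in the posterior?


In conjugate updating:
beta_posterior = beta_prior + (n - k)
= 3 + (9 - 8)
= 3 + 1 = 4

4


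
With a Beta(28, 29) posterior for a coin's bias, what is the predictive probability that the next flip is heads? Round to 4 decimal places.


The predictive probability equals the posterior mean.
P(next = heads) = alpha / (alpha + beta)
= 28 / 57 = 0.4912

0.4912


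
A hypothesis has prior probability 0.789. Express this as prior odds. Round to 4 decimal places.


Odds = P(H) / P(not H) = 0.789 / 0.211
= 3.7393

3.7393


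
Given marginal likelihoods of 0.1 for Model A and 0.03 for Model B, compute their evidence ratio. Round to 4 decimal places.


Ratio = ML(A) / ML(B) = 0.1/0.03
= 3.3333

3.3333


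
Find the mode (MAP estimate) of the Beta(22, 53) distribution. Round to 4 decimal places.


For Beta(a,b) with a,b > 1:
Mode = (a-1)/(a+b-2) = (22-1)/(75-2)
= 21/73 = 0.2877

0.2877


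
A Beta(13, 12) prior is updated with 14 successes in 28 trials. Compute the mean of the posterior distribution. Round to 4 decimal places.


After update: Beta(27, 26)
Mean = 27 / (27 + 26) = 27 / 53
= 0.5094

0.5094


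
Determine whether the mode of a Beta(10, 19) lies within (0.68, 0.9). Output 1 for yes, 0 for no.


First find the mode: (a-1)/(a+b-2) = 0.3333
Is 0.3333 in (0.68, 0.9)? 0

0


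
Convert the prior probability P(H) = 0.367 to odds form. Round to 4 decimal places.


P(not H) = 1 - 0.367 = 0.633
Odds = 0.367 / 0.633 = 0.5798

0.5798


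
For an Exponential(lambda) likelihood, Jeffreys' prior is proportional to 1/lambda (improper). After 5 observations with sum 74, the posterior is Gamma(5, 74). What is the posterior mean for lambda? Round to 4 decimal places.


Posterior = Gamma(n, sum_x) = Gamma(5, 74)
Posterior mean = shape/rate = 5/74
= 0.0676

0.0676


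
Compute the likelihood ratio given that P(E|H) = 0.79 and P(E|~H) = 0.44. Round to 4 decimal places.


LR = P(E|H) / P(E|~H)
= 0.79 / 0.44 = 1.7955

1.7955


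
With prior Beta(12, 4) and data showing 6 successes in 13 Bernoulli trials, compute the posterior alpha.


Conjugate update: alpha_posterior = alpha_prior + k
= 12 + 6 = 18

18


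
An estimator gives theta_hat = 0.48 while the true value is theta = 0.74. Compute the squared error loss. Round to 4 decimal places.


The squared error loss is (theta_hat - theta)^2
= (0.48 - 0.74)^2
= (-0.26)^2 = 0.0676

0.0676


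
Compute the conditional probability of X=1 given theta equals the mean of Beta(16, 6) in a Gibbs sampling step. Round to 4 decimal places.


Mean of Beta(16, 6) = 0.7273
P(X=1 | theta=0.7273) = 0.7273

0.7273


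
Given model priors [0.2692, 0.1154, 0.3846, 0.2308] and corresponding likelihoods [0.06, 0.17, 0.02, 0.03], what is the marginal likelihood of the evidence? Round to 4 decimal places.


P(E) = sum_i P(M_i) P(E|M_i)
= 0.0162 + 0.0196 + 0.0077 + 0.0069
= 0.0504

0.0504


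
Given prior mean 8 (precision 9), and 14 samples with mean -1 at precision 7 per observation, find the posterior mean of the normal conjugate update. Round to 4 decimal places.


The posterior mean is a precision-weighted average of prior and data.
Post. prec. = 9 + 98 = 107
Post. mean = (72 + -98)/107 = -26/107 = -0.243

-0.243


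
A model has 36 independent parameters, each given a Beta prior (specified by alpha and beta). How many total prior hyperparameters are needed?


Each Beta prior needs 2 hyperparameters (alpha and beta).
Total = 2 * 36 = 72

72


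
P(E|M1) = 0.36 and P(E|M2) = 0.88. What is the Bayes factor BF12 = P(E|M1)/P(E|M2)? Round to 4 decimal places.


Bayes factor BF12 = P(E|M1) / P(E|M2)
= 0.36 / 0.88
= 0.4091

0.4091


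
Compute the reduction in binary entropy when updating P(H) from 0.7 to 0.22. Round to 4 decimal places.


H_before = -p*log2(p) - (1-p)*log2(1-p) for p=0.7: 0.8813
H_after for p=0.22: 0.7602
Reduction = 0.8813 - 0.7602 = 0.1211

0.1211


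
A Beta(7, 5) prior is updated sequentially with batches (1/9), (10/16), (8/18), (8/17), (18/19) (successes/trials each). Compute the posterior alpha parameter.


Sequential conjugate updating is equivalent to a single batch update.
Total successes across all batches = 45
alpha_posterior = alpha_prior + total_successes = 7 + 45
= 52

52


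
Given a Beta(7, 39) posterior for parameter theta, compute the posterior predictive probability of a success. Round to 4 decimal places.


For a Beta-Bernoulli model, the predictive probability is the mean:
P(success) = 7/(7+39) = 7/46 = 0.1522

0.1522


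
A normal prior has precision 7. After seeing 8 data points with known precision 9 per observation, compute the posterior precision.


In the conjugate normal model, precisions add:
tau_posterior = tau_prior + n * tau_data
= 7 + 8*9 = 79

79


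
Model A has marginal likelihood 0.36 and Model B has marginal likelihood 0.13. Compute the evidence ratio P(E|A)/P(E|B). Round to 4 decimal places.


Evidence ratio = P(E|A) / P(E|B)
= 0.36 / 0.13
= 2.7692

2.7692


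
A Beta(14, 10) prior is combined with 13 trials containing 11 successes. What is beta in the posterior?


In conjugate updating:
beta_posterior = beta_prior + (n - k)
= 10 + (13 - 11)
= 10 + 2 = 12

12


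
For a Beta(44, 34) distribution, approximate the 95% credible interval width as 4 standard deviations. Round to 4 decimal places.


Variance of Beta(a,b) = ab / ((a+b)^2 * (a+b+1))
= 44*34 / ((78)^2 * 79)
= 0.0031
SD = sqrt(0.0031) = 0.0558
Width = 4 * SD = 0.2232

0.2232


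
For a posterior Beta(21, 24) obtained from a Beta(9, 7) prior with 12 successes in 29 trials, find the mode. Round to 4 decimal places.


Mode = (alpha - 1) / (alpha + beta - 2)
= 20 / 43
= 0.4651

0.4651


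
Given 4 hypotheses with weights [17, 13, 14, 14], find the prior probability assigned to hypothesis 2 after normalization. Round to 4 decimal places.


To normalize, divide each weight by the sum of all weights.
Sum = 58
Prior(H2) = 13/58 = 0.2241

0.2241


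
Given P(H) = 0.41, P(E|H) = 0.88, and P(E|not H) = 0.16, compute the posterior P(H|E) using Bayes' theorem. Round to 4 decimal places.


By Bayes' theorem: P(H|E) = P(E|H)*P(H) / P(E)
P(E) = P(E|H)*P(H) + P(E|not H)*P(not H)
P(E) = 0.88*0.41 + 0.16*0.59 = 0.4552
P(H|E) = 0.88*0.41 / 0.4552 = 0.7926

0.7926


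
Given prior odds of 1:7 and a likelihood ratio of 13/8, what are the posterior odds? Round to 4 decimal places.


Posterior odds = prior odds * LR
Prior odds = 1/7 = 0.1429
LR = 13/8 = 1.625
Posterior odds = 0.1429 * 1.625 = 0.2321

0.2321


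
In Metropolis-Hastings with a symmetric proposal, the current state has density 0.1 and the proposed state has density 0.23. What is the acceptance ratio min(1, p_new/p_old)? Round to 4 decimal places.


Ratio = p_new / p_old = 0.23 / 0.1 = 2.3
Acceptance = min(1, 2.3) = 1.0

1.0


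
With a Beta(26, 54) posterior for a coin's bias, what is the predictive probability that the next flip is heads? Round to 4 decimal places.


The predictive probability equals the posterior mean.
P(next = heads) = alpha / (alpha + beta)
= 26 / 80 = 0.325

0.325


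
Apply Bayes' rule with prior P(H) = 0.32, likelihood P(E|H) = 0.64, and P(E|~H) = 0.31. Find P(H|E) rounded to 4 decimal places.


Step 1: Compute marginal P(E) = P(E|H)P(H) + P(E|~H)P(~H)
= 0.64*0.32 + 0.31*0.68 = 0.4156
Step 2: P(H|E) = P(E|H)P(H)/P(E) = 0.2048/0.4156
= 0.4928

0.4928


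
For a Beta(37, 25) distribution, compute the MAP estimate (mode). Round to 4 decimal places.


MAP = mode = (a-1)/(a+b-2)
= (37-1)/(37+25-2)
= 36/60 = 0.6

0.6


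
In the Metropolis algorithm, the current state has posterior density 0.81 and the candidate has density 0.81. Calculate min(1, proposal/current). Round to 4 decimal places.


Ratio = 0.81/0.81 = 1.0
Acceptance probability = min(1, 1.0)
= 1.0

1.0


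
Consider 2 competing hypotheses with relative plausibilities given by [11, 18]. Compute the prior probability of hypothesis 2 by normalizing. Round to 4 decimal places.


Sum of weights = 11 + 18 = 29
Normalized prior for H2 = 18 / 29
= 0.6207

0.6207


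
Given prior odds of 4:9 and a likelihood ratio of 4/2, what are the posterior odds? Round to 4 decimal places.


Posterior odds = prior odds * LR
Prior odds = 4/9 = 0.4444
LR = 4/2 = 2.0
Posterior odds = 0.4444 * 2.0 = 0.8889

0.8889


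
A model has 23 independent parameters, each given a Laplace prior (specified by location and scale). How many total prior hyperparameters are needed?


Each Laplace prior needs 2 hyperparameters (location and scale).
Total = 2 * 23 = 46

46


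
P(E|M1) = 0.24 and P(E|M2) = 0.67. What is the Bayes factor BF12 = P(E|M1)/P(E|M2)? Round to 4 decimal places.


Bayes factor BF12 = P(E|M1) / P(E|M2)
= 0.24 / 0.67
= 0.3582

0.3582


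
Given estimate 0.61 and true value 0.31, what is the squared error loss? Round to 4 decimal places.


Squared error = (estimate - true)^2
Difference = 0.3
Loss = 0.3^2 = 0.09

0.09


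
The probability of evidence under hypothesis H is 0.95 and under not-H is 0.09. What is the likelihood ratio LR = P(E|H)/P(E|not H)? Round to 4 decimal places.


LR = 0.95 / 0.09
= 10.5556

10.5556


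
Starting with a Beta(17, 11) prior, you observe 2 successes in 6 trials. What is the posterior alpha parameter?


For a Beta-Binomial conjugate model:
Posterior alpha = prior alpha + number of successes
= 17 + 2 = 19

19


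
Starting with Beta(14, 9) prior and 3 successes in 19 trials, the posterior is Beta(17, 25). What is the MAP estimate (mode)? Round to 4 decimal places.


The mode of Beta(a, b) when a > 1 and b > 1 is (a-1)/(a+b-2)
= (17 - 1) / (17 + 25 - 2)
= 16 / 40
= 0.4

0.4


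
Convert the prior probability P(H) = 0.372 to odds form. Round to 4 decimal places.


P(not H) = 1 - 0.372 = 0.628
Odds = 0.372 / 0.628 = 0.5924

0.5924


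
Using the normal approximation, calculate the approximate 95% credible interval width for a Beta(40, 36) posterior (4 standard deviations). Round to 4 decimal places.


Var(Beta) = 40*36/(76^2 * 77) = 0.0032
SD = 0.0569
Width ~ 4*SD = 0.2276

0.2276


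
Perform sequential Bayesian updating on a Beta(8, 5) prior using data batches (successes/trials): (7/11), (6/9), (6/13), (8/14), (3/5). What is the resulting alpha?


Accumulate successes: 30
Posterior alpha = prior alpha + sum of successes
= 8 + 30 = 38

38


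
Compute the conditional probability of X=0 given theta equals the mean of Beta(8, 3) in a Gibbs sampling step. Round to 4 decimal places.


Mean of Beta(8, 3) = 0.7273
P(X=0 | theta=0.7273) = 0.2727

0.2727


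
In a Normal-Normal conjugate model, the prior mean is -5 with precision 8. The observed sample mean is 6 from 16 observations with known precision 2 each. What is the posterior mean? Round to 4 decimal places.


Posterior precision = tau0 + n*tau = 8 + 16*2 = 40
Posterior mean = (tau0*mu0 + n*tau*xbar) / posterior_precision
= (8*-5 + 16*2*6) / 40
= 152 / 40 = 3.8

3.8


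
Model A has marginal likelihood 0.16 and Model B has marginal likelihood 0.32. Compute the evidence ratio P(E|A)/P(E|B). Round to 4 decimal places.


Evidence ratio = P(E|A) / P(E|B)
= 0.16 / 0.32
= 0.5

0.5


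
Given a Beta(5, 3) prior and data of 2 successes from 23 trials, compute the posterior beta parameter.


Number of failures = 23 - 2 = 21
Posterior beta = 3 + 21 = 24

24


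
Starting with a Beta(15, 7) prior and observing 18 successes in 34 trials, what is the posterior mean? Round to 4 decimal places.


Posterior parameters: alpha = 15 + 18 = 33
beta = 7 + 16 = 23
Posterior mean = alpha / (alpha + beta) = 33 / 56
= 0.5893

0.5893


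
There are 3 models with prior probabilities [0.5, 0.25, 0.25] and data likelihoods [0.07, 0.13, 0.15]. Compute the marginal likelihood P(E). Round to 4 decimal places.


P(E) = sum over models of P(M_i) * P(E|M_i)
= 0.5*0.07 + 0.25*0.13 + 0.25*0.15
= 0.105

0.105


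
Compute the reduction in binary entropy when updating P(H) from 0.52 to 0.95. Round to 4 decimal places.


H_before = -p*log2(p) - (1-p)*log2(1-p) for p=0.52: 0.9988
H_after for p=0.95: 0.2864
Reduction = 0.9988 - 0.2864 = 0.7124

0.7124


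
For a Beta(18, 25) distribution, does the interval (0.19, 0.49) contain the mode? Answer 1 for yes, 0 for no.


Mode of Beta(a,b) = (a-1)/(a+b-2)
= (18-1)/(18+25-2) = 0.4146
Check: 0.19 <= 0.4146 <= 0.49?
Result: 1

1


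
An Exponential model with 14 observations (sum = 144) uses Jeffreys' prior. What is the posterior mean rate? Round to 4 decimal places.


Posterior Gamma(14, 144)
E[lambda] = 14/144 = 0.0972

0.0972


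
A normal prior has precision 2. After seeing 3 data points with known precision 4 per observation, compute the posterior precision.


In the conjugate normal model, precisions add:
tau_posterior = tau_prior + n * tau_data
= 2 + 3*4 = 14

14


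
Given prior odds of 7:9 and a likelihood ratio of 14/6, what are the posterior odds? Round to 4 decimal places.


Posterior odds = prior odds * LR
Prior odds = 7/9 = 0.7778
LR = 14/6 = 2.3333
Posterior odds = 0.7778 * 2.3333 = 1.8148

1.8148


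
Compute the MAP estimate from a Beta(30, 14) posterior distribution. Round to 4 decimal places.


MAP = mode of Beta distribution
= (alpha - 1)/(alpha + beta - 2)
= (30-1)/(30+14-2)
= 29/42 = 0.6905

0.6905


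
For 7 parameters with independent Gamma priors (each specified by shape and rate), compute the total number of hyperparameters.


A Gamma prior has 2 hyperparameters per parameter.
Total = 7 * 2 = 14

14


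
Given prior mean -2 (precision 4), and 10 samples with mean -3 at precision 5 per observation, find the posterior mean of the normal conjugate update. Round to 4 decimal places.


The posterior mean is a precision-weighted average of prior and data.
Post. prec. = 4 + 50 = 54
Post. mean = (-8 + -150)/54 = -158/54 = -2.9259

-2.9259


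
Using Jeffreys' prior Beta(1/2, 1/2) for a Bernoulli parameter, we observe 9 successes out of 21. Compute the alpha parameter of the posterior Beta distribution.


Conjugate update: Beta(0.5 + k, 0.5 + n - k).
k = 9, n - k = 12
Posterior alpha = 0.5 + k = 0.5 + 9 = 9.5

9.5


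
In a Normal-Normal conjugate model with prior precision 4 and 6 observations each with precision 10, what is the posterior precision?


Posterior precision = prior precision + n * observation precision
= 4 + 6 * 10
= 4 + 60 = 64

64


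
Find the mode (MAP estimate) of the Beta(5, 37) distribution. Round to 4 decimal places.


For Beta(a,b) with a,b > 1:
Mode = (a-1)/(a+b-2) = (5-1)/(42-2)
= 4/40 = 0.1

0.1


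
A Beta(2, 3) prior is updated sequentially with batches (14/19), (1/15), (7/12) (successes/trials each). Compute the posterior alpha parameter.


Sequential conjugate updating is equivalent to a single batch update.
Total successes across all batches = 22
alpha_posterior = alpha_prior + total_successes = 2 + 22
= 24

24


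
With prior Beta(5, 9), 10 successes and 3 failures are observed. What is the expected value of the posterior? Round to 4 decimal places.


Posterior = Beta(15, 12)
E[theta] = alpha/(alpha+beta)
= 15/27 = 0.5556

0.5556


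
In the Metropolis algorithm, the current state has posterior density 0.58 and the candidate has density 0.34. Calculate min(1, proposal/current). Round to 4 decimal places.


Ratio = 0.34/0.58 = 0.5862
Acceptance probability = min(1, 0.5862)
= 0.5862

0.5862


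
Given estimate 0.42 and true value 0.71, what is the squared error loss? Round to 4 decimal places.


Squared error = (estimate - true)^2
Difference = -0.29
Loss = -0.29^2 = 0.0841

0.0841


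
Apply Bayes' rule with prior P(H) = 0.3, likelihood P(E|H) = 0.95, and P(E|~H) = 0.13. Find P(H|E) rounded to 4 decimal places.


Step 1: Compute marginal P(E) = P(E|H)P(H) + P(E|~H)P(~H)
= 0.95*0.3 + 0.13*0.7 = 0.376
Step 2: P(H|E) = P(E|H)P(H)/P(E) = 0.285/0.376
= 0.758

0.758


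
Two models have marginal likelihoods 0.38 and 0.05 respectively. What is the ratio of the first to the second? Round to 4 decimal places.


Evidence ratio = 0.38 / 0.05
= 7.6

7.6


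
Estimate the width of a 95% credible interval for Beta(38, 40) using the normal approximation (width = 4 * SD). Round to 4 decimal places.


For Beta(a,b): Var = ab/((a+b)^2(a+b+1))
Var = 0.0032, SD = 0.0562
Approximate 95% CI width = 4 * 0.0562 = 0.2249

0.2249


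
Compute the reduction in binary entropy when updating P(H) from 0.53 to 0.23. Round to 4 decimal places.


H_before = -p*log2(p) - (1-p)*log2(1-p) for p=0.53: 0.9974
H_after for p=0.23: 0.778
Reduction = 0.9974 - 0.778 = 0.2194

0.2194


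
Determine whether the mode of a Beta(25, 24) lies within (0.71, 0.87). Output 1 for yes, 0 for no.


First find the mode: (a-1)/(a+b-2) = 0.5106
Is 0.5106 in (0.71, 0.87)? 0

0


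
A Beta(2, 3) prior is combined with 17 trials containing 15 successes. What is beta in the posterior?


In conjugate updating:
beta_posterior = beta_prior + (n - k)
= 3 + (17 - 15)
= 3 + 2 = 5

5


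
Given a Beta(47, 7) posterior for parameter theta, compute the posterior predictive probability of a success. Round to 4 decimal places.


For a Beta-Bernoulli model, the predictive probability is the mean:
P(success) = 47/(47+7) = 47/54 = 0.8704

0.8704


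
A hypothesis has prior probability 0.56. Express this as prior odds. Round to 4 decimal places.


Odds = P(H) / P(not H) = 0.56 / 0.44
= 1.2727

1.2727


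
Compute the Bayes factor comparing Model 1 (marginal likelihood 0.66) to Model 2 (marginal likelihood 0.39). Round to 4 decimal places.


BF12 = marginal likelihood of M1 / marginal likelihood of M2
= 0.66/0.39
= 1.6923

1.6923
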